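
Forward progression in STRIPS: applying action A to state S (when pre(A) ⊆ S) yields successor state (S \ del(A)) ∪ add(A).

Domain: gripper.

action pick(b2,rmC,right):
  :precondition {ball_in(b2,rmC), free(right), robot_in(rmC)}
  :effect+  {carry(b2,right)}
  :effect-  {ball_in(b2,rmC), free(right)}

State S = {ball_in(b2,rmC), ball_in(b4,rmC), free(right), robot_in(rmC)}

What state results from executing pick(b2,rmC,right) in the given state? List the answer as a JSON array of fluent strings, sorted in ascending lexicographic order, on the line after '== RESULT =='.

Progress:
  pre ⊆ S: {ball_in(b2,rmC), free(right), robot_in(rmC)} ⊆ S  — applicable
  S \ del = {ball_in(b4,rmC), robot_in(rmC)}
  ∪ add   = {ball_in(b4,rmC), carry(b2,right), robot_in(rmC)}

== RESULT ==
["ball_in(b4,rmC)", "carry(b2,right)", "robot_in(rmC)"]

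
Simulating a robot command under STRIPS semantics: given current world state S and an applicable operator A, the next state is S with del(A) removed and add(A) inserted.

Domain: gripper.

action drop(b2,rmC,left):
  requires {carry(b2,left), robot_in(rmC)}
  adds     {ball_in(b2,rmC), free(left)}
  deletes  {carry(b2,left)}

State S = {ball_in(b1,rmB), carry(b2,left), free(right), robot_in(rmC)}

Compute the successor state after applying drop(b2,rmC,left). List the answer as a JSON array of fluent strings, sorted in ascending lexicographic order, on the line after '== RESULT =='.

Progress:
  pre ⊆ S: {carry(b2,left), robot_in(rmC)} ⊆ S  — applicable
  S \ del = {ball_in(b1,rmB), free(right), robot_in(rmC)}
  ∪ add   = {ball_in(b1,rmB), ball_in(b2,rmC), free(left), free(right), robot_in(rmC)}

== RESULT ==
["ball_in(b1,rmB)", "ball_in(b2,rmC)", "free(left)", "free(right)", "robot_in(rmC)"]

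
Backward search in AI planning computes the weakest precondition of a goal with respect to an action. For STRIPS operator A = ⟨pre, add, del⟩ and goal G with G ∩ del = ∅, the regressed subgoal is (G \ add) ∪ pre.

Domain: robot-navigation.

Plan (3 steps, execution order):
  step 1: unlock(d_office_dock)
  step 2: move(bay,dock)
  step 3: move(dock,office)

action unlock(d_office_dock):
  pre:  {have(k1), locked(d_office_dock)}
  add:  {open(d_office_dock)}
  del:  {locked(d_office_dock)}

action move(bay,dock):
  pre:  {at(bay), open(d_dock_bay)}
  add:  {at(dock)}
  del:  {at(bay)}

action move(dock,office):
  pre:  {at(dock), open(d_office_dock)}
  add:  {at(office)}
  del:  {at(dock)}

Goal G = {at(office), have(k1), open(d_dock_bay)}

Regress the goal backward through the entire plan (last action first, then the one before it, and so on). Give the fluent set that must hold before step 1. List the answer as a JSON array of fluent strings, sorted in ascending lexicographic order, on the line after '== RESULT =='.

Work backward from the goal:
  through step 3 (move(dock,office)): drop {at(office)}, keep {have(k1), open(d_dock_bay)}, require {at(dock), open(d_office_dock)}
    → {at(dock), have(k1), open(d_dock_bay), open(d_office_dock)}
  through step 2 (move(bay,dock)): drop {at(dock)}, keep {have(k1), open(d_dock_bay), open(d_office_dock)}, require {at(bay), open(d_dock_bay)}
    → {at(bay), have(k1), open(d_dock_bay), open(d_office_dock)}
  through step 1 (unlock(d_office_dock)): drop {open(d_office_dock)}, keep {at(bay), have(k1), open(d_dock_bay)}, require {have(k1), locked(d_office_dock)}
    → {at(bay), have(k1), locked(d_office_dock), open(d_dock_bay)}

== RESULT ==
["at(bay)", "have(k1)", "locked(d_office_dock)", "open(d_dock_bay)"]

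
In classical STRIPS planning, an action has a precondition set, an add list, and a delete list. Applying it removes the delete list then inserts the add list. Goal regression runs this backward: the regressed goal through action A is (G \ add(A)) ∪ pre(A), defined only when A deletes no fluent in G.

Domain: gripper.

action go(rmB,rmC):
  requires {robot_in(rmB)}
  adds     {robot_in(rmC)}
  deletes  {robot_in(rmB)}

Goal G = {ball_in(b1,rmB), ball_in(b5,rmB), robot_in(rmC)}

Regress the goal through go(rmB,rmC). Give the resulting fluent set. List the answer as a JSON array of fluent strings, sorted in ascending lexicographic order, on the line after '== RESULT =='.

Compute (G \ add) ∪ pre:
  G ∩ del = {}  (empty — regression defined)
  G \ add = {ball_in(b1,rmB), ball_in(b5,rmB), robot_in(rmC)} \ {robot_in(rmC)} = {ball_in(b1,rmB), ball_in(b5,rmB)}
  ∪ pre   = {ball_in(b1,rmB), ball_in(b5,rmB)} ∪ {robot_in(rmB)}
          = {ball_in(b1,rmB), ball_in(b5,rmB), robot_in(rmB)}

== RESULT ==
["ball_in(b1,rmB)", "ball_in(b5,rmB)", "robot_in(rmB)"]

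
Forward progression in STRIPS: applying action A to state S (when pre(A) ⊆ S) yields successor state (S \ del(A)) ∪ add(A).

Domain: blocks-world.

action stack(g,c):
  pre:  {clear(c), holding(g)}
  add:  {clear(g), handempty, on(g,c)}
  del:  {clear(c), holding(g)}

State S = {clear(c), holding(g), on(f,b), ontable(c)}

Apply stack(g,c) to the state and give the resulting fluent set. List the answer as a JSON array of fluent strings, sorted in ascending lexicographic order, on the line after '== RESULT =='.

Compute (S \ del) ∪ add:
  pre ⊆ S: {clear(c), holding(g)} ⊆ S  — applicable
  S \ del = {on(f,b), ontable(c)}
  ∪ add   = {clear(g), handempty, on(f,b), on(g,c), ontable(c)}

== RESULT ==
["clear(g)", "handempty", "on(f,b)", "on(g,c)", "ontable(c)"]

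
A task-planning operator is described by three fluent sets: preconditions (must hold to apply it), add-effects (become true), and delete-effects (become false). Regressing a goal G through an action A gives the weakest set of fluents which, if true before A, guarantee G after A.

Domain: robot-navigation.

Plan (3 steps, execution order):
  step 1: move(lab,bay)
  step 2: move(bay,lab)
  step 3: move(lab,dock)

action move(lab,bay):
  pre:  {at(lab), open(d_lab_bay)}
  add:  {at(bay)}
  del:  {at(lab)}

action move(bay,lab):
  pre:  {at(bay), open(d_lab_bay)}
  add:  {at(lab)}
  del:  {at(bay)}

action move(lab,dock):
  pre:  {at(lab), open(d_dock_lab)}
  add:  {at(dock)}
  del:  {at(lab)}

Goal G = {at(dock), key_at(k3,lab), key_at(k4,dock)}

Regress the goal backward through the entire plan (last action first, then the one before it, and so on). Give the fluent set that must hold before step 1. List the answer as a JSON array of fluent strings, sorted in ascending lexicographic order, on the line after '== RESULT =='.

Regress step by step:
  through step 3 (move(lab,dock)): drop {at(dock)}, keep {key_at(k3,lab), key_at(k4,dock)}, require {at(lab), open(d_dock_lab)}
    → {at(lab), key_at(k3,lab), key_at(k4,dock), open(d_dock_lab)}
  through step 2 (move(bay,lab)): drop {at(lab)}, keep {key_at(k3,lab), key_at(k4,dock), open(d_dock_lab)}, require {at(bay), open(d_lab_bay)}
    → {at(bay), key_at(k3,lab), key_at(k4,dock), open(d_dock_lab), open(d_lab_bay)}
  through step 1 (move(lab,bay)): drop {at(bay)}, keep {key_at(k3,lab), key_at(k4,dock), open(d_dock_lab), open(d_lab_bay)}, require {at(lab), open(d_lab_bay)}
    → {at(lab), key_at(k3,lab), key_at(k4,dock), open(d_dock_lab), open(d_lab_bay)}

== RESULT ==
["at(lab)", "key_at(k3,lab)", "key_at(k4,dock)", "open(d_dock_lab)", "open(d_lab_bay)"]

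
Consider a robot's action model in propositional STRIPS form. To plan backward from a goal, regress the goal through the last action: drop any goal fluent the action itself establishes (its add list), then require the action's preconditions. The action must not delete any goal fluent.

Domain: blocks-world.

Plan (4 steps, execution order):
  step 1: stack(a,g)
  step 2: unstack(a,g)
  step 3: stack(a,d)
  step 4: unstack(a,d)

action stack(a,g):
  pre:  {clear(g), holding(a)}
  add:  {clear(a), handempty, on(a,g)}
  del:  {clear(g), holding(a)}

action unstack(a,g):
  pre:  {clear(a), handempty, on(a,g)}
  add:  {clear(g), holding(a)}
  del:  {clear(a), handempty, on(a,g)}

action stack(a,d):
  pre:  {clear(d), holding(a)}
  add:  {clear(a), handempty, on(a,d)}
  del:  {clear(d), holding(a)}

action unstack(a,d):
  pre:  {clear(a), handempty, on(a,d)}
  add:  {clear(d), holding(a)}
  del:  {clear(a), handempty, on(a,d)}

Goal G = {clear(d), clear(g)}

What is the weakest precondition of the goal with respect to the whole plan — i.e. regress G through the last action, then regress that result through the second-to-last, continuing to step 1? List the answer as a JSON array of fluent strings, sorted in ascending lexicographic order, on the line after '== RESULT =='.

Regress step by step:
  through step 4 (unstack(a,d)): drop {clear(d)}, keep {clear(g)}, require {clear(a), handempty, on(a,d)}
    → {clear(a), clear(g), handempty, on(a,d)}
  through step 3 (stack(a,d)): drop {clear(a), handempty, on(a,d)}, keep {clear(g)}, require {clear(d), holding(a)}
    → {clear(d), clear(g), holding(a)}
  through step 2 (unstack(a,g)): drop {clear(g), holding(a)}, keep {clear(d)}, require {clear(a), handempty, on(a,g)}
    → {clear(a), clear(d), handempty, on(a,g)}
  through step 1 (stack(a,g)): drop {clear(a), handempty, on(a,g)}, keep {clear(d)}, require {clear(g), holding(a)}
    → {clear(d), clear(g), holding(a)}

== RESULT ==
["clear(d)", "clear(g)", "holding(a)"]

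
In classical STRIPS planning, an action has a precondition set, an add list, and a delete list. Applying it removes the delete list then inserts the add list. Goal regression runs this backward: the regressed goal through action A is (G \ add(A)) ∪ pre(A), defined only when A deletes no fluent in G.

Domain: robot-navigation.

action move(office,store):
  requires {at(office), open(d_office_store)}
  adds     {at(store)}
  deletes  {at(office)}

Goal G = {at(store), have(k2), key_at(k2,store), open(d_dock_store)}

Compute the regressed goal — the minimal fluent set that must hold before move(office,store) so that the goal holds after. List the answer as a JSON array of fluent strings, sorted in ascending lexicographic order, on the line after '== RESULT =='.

Compute (G \ add) ∪ pre:
  G ∩ del = {}  (empty — regression defined)
  G \ add = {at(store), have(k2), key_at(k2,store), open(d_dock_store)} \ {at(store)} = {have(k2), key_at(k2,store), open(d_dock_store)}
  ∪ pre   = {have(k2), key_at(k2,store), open(d_dock_store)} ∪ {at(office), open(d_office_store)}
          = {at(office), have(k2), key_at(k2,store), open(d_dock_store), open(d_office_store)}

== RESULT ==
["at(office)", "have(k2)", "key_at(k2,store)", "open(d_dock_store)", "open(d_office_store)"]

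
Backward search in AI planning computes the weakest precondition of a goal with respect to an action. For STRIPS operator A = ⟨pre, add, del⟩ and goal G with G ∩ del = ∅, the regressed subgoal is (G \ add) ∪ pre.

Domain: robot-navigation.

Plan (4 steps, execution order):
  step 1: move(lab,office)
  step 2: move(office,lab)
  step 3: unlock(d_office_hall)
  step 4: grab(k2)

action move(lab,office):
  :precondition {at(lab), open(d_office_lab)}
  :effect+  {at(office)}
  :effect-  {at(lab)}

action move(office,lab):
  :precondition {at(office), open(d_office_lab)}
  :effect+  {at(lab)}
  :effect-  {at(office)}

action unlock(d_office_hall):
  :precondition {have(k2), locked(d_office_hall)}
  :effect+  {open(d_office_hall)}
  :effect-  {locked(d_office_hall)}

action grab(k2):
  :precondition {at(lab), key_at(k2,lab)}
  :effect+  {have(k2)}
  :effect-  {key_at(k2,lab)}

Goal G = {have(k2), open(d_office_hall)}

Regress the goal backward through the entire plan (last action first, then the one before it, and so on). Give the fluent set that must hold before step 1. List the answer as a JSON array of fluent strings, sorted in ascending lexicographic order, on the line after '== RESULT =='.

Work backward from the goal:
  through step 4 (grab(k2)): drop {have(k2)}, keep {open(d_office_hall)}, require {at(lab), key_at(k2,lab)}
    → {at(lab), key_at(k2,lab), open(d_office_hall)}
  through step 3 (unlock(d_office_hall)): drop {open(d_office_hall)}, keep {at(lab), key_at(k2,lab)}, require {have(k2), locked(d_office_hall)}
    → {at(lab), have(k2), key_at(k2,lab), locked(d_office_hall)}
  through step 2 (move(office,lab)): drop {at(lab)}, keep {have(k2), key_at(k2,lab), locked(d_office_hall)}, require {at(office), open(d_office_lab)}
    → {at(office), have(k2), key_at(k2,lab), locked(d_office_hall), open(d_office_lab)}
  through step 1 (move(lab,office)): drop {at(office)}, keep {have(k2), key_at(k2,lab), locked(d_office_hall), open(d_office_lab)}, require {at(lab), open(d_office_lab)}
    → {at(lab), have(k2), key_at(k2,lab), locked(d_office_hall), open(d_office_lab)}

== RESULT ==
["at(lab)", "have(k2)", "key_at(k2,lab)", "locked(d_office_hall)", "open(d_office_lab)"]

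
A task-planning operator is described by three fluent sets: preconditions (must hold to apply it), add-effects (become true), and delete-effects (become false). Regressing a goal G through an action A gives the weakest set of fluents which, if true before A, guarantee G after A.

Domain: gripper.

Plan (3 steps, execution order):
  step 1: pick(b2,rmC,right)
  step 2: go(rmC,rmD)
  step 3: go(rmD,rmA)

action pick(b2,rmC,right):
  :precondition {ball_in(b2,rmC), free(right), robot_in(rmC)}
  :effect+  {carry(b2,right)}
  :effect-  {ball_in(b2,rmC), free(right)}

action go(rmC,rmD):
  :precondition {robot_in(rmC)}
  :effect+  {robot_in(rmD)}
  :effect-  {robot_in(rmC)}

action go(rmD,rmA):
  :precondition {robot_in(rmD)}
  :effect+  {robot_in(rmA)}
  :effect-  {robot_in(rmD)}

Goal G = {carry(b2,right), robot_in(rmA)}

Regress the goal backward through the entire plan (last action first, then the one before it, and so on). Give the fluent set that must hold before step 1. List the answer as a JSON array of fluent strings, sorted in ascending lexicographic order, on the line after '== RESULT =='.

Regress step by step:
  through step 3 (go(rmD,rmA)): drop {robot_in(rmA)}, keep {carry(b2,right)}, require {robot_in(rmD)}
    → {carry(b2,right), robot_in(rmD)}
  through step 2 (go(rmC,rmD)): drop {robot_in(rmD)}, keep {carry(b2,right)}, require {robot_in(rmC)}
    → {carry(b2,right), robot_in(rmC)}
  through step 1 (pick(b2,rmC,right)): drop {carry(b2,right)}, keep {robot_in(rmC)}, require {ball_in(b2,rmC), free(right), robot_in(rmC)}
    → {ball_in(b2,rmC), free(right), robot_in(rmC)}

== RESULT ==
["ball_in(b2,rmC)", "free(right)", "robot_in(rmC)"]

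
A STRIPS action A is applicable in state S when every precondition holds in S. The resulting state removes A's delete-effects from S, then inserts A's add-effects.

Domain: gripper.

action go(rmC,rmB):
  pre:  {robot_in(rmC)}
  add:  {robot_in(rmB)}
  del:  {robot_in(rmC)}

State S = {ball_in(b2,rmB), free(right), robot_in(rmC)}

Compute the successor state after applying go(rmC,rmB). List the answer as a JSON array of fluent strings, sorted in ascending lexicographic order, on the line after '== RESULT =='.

Progress:
  pre ⊆ S: {robot_in(rmC)} ⊆ S  — applicable
  S \ del = {ball_in(b2,rmB), free(right)}
  ∪ add   = {ball_in(b2,rmB), free(right), robot_in(rmB)}

== RESULT ==
["ball_in(b2,rmB)", "free(right)", "robot_in(rmB)"]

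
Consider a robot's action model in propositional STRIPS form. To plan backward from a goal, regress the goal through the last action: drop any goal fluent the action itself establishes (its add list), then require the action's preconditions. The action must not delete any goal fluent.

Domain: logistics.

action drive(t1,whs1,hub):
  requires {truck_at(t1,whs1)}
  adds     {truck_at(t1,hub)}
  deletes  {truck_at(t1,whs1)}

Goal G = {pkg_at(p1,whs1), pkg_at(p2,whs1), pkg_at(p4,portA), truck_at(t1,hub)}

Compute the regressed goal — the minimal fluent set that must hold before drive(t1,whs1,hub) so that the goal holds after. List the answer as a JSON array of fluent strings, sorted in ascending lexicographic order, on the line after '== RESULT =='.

Compute (G \ add) ∪ pre:
  G ∩ del = {}  (empty — regression defined)
  G \ add = {pkg_at(p1,whs1), pkg_at(p2,whs1), pkg_at(p4,portA), truck_at(t1,hub)} \ {truck_at(t1,hub)} = {pkg_at(p1,whs1), pkg_at(p2,whs1), pkg_at(p4,portA)}
  ∪ pre   = {pkg_at(p1,whs1), pkg_at(p2,whs1), pkg_at(p4,portA)} ∪ {truck_at(t1,whs1)}
          = {pkg_at(p1,whs1), pkg_at(p2,whs1), pkg_at(p4,portA), truck_at(t1,whs1)}

== RESULT ==
["pkg_at(p1,whs1)", "pkg_at(p2,whs1)", "pkg_at(p4,portA)", "truck_at(t1,whs1)"]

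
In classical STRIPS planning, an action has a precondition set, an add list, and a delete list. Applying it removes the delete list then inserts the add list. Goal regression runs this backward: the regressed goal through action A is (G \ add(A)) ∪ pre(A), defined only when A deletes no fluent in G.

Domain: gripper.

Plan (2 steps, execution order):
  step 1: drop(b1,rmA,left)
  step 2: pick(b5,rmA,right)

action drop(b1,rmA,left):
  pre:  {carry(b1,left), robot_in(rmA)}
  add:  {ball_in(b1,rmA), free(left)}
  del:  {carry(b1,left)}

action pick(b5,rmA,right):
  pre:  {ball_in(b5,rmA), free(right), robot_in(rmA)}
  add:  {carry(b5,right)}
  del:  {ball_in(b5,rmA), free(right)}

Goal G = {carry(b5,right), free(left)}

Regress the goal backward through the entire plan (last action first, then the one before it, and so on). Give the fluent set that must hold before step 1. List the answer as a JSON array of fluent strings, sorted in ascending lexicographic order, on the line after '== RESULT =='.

Work backward from the goal:
  through step 2 (pick(b5,rmA,right)): drop {carry(b5,right)}, keep {free(left)}, require {ball_in(b5,rmA), free(right), robot_in(rmA)}
    → {ball_in(b5,rmA), free(left), free(right), robot_in(rmA)}
  through step 1 (drop(b1,rmA,left)): drop {free(left)}, keep {ball_in(b5,rmA), free(right), robot_in(rmA)}, require {carry(b1,left), robot_in(rmA)}
    → {ball_in(b5,rmA), carry(b1,left), free(right), robot_in(rmA)}

== RESULT ==
["ball_in(b5,rmA)", "carry(b1,left)", "free(right)", "robot_in(rmA)"]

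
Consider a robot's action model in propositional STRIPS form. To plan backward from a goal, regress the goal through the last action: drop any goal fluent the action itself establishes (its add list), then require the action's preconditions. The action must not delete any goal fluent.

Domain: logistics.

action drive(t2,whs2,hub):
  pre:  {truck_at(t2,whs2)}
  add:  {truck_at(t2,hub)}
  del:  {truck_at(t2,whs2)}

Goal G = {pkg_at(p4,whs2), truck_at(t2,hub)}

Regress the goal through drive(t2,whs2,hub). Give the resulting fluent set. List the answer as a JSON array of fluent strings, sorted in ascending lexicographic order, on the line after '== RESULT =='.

Compute (G \ add) ∪ pre:
  G ∩ del = {}  (empty — regression defined)
  G \ add = {pkg_at(p4,whs2), truck_at(t2,hub)} \ {truck_at(t2,hub)} = {pkg_at(p4,whs2)}
  ∪ pre   = {pkg_at(p4,whs2)} ∪ {truck_at(t2,whs2)}
          = {pkg_at(p4,whs2), truck_at(t2,whs2)}

== RESULT ==
["pkg_at(p4,whs2)", "truck_at(t2,whs2)"]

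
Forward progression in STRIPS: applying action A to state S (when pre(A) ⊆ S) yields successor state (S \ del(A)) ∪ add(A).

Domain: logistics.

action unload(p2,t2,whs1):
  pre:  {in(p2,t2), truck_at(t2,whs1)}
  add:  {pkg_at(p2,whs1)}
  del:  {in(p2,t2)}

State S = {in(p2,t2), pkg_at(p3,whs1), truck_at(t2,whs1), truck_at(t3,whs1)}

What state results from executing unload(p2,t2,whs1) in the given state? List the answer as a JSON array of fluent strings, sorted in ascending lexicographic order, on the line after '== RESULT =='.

Compute (S \ del) ∪ add:
  pre ⊆ S: {in(p2,t2), truck_at(t2,whs1)} ⊆ S  — applicable
  S \ del = {pkg_at(p3,whs1), truck_at(t2,whs1), truck_at(t3,whs1)}
  ∪ add   = {pkg_at(p2,whs1), pkg_at(p3,whs1), truck_at(t2,whs1), truck_at(t3,whs1)}

== RESULT ==
["pkg_at(p2,whs1)", "pkg_at(p3,whs1)", "truck_at(t2,whs1)", "truck_at(t3,whs1)"]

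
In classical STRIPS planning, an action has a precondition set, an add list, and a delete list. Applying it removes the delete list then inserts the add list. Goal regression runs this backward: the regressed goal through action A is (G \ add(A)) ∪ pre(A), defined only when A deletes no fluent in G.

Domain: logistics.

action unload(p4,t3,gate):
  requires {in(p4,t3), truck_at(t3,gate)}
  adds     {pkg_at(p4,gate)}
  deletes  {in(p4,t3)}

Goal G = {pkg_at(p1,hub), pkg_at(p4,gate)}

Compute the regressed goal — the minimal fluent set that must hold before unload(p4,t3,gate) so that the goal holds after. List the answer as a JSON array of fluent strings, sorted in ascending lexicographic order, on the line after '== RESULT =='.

Regress:
  G ∩ del = {}  (empty — regression defined)
  G \ add = {pkg_at(p1,hub), pkg_at(p4,gate)} \ {pkg_at(p4,gate)} = {pkg_at(p1,hub)}
  ∪ pre   = {pkg_at(p1,hub)} ∪ {in(p4,t3), truck_at(t3,gate)}
          = {in(p4,t3), pkg_at(p1,hub), truck_at(t3,gate)}

== RESULT ==
["in(p4,t3)", "pkg_at(p1,hub)", "truck_at(t3,gate)"]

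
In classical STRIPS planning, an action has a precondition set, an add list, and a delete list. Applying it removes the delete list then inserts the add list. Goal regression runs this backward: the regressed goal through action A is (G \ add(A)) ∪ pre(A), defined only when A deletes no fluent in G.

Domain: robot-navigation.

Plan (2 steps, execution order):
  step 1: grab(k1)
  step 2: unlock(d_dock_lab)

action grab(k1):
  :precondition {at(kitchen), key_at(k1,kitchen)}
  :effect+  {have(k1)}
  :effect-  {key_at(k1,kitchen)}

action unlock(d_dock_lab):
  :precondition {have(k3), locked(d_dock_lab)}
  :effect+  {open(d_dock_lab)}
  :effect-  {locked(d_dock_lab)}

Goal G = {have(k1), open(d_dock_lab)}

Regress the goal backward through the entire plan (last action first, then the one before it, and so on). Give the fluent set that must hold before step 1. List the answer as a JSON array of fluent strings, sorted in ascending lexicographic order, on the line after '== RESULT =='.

Work backward from the goal:
  through step 2 (unlock(d_dock_lab)): drop {open(d_dock_lab)}, keep {have(k1)}, require {have(k3), locked(d_dock_lab)}
    → {have(k1), have(k3), locked(d_dock_lab)}
  through step 1 (grab(k1)): drop {have(k1)}, keep {have(k3), locked(d_dock_lab)}, require {at(kitchen), key_at(k1,kitchen)}
    → {at(kitchen), have(k3), key_at(k1,kitchen), locked(d_dock_lab)}

== RESULT ==
["at(kitchen)", "have(k3)", "key_at(k1,kitchen)", "locked(d_dock_lab)"]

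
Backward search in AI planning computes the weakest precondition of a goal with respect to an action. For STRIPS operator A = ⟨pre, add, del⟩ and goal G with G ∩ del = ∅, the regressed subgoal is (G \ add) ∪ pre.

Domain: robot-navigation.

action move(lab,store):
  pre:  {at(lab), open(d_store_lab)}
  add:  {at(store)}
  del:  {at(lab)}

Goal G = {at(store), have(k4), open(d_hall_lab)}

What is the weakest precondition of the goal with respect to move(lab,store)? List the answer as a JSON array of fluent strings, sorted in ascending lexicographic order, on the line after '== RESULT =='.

Regress:
  G ∩ del = {}  (empty — regression defined)
  G \ add = {at(store), have(k4), open(d_hall_lab)} \ {at(store)} = {have(k4), open(d_hall_lab)}
  ∪ pre   = {have(k4), open(d_hall_lab)} ∪ {at(lab), open(d_store_lab)}
          = {at(lab), have(k4), open(d_hall_lab), open(d_store_lab)}

== RESULT ==
["at(lab)", "have(k4)", "open(d_hall_lab)", "open(d_store_lab)"]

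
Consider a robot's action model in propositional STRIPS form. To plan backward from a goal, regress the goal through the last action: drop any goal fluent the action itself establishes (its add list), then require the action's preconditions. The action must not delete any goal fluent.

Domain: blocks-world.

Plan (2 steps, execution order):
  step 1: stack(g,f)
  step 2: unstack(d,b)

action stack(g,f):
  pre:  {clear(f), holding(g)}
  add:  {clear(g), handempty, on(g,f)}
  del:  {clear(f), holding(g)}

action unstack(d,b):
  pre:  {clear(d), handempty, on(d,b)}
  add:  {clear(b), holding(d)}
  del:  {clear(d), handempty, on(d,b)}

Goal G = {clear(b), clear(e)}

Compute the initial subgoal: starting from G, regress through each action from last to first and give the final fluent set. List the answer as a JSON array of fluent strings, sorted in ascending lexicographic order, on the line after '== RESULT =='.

Regress step by step:
  through step 2 (unstack(d,b)): drop {clear(b)}, keep {clear(e)}, require {clear(d), handempty, on(d,b)}
    → {clear(d), clear(e), handempty, on(d,b)}
  through step 1 (stack(g,f)): drop {handempty}, keep {clear(d), clear(e), on(d,b)}, require {clear(f), holding(g)}
    → {clear(d), clear(e), clear(f), holding(g), on(d,b)}

== RESULT ==
["clear(d)", "clear(e)", "clear(f)", "holding(g)", "on(d,b)"]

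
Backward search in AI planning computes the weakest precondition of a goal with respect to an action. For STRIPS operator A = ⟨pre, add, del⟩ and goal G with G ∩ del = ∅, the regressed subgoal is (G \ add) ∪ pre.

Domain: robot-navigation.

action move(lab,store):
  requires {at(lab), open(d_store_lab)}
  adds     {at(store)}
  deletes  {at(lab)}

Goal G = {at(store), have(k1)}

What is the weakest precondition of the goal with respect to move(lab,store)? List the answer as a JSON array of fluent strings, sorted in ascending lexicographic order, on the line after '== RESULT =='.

Compute (G \ add) ∪ pre:
  G ∩ del = {}  (empty — regression defined)
  G \ add = {at(store), have(k1)} \ {at(store)} = {have(k1)}
  ∪ pre   = {have(k1)} ∪ {at(lab), open(d_store_lab)}
          = {at(lab), have(k1), open(d_store_lab)}

== RESULT ==
["at(lab)", "have(k1)", "open(d_store_lab)"]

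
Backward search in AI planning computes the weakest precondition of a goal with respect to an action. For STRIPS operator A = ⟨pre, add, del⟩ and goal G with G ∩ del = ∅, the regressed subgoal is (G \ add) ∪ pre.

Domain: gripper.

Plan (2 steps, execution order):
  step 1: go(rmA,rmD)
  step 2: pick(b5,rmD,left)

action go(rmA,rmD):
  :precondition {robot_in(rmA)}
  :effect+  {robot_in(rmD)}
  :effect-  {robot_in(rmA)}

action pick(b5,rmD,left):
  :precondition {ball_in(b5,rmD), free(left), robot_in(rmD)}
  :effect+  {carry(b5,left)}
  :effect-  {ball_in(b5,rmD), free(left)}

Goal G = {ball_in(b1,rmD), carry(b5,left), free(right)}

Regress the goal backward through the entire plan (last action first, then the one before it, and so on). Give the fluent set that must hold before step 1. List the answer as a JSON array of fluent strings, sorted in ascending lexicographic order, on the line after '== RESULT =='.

Regress step by step:
  through step 2 (pick(b5,rmD,left)): drop {carry(b5,left)}, keep {ball_in(b1,rmD), free(right)}, require {ball_in(b5,rmD), free(left), robot_in(rmD)}
    → {ball_in(b1,rmD), ball_in(b5,rmD), free(left), free(right), robot_in(rmD)}
  through step 1 (go(rmA,rmD)): drop {robot_in(rmD)}, keep {ball_in(b1,rmD), ball_in(b5,rmD), free(left), free(right)}, require {robot_in(rmA)}
    → {ball_in(b1,rmD), ball_in(b5,rmD), free(left), free(right), robot_in(rmA)}

== RESULT ==
["ball_in(b1,rmD)", "ball_in(b5,rmD)", "free(left)", "free(right)", "robot_in(rmA)"]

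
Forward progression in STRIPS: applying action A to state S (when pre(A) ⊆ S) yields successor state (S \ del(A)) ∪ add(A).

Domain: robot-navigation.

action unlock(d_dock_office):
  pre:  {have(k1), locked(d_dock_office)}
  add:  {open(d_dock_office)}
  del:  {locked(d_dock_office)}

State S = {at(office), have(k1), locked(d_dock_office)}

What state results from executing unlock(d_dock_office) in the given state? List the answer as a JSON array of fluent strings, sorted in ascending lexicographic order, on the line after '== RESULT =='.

Progress:
  pre ⊆ S: {have(k1), locked(d_dock_office)} ⊆ S  — applicable
  S \ del = {at(office), have(k1)}
  ∪ add   = {at(office), have(k1), open(d_dock_office)}

== RESULT ==
["at(office)", "have(k1)", "open(d_dock_office)"]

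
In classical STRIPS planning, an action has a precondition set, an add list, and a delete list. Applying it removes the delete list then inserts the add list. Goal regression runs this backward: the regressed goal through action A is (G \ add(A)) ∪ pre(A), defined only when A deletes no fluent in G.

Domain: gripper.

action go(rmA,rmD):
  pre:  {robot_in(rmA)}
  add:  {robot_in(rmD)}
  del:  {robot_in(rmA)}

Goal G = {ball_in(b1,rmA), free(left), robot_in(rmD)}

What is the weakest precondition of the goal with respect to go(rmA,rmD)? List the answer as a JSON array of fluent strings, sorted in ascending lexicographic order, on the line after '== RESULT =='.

Compute (G \ add) ∪ pre:
  G ∩ del = {}  (empty — regression defined)
  G \ add = {ball_in(b1,rmA), free(left), robot_in(rmD)} \ {robot_in(rmD)} = {ball_in(b1,rmA), free(left)}
  ∪ pre   = {ball_in(b1,rmA), free(left)} ∪ {robot_in(rmA)}
          = {ball_in(b1,rmA), free(left), robot_in(rmA)}

== RESULT ==
["ball_in(b1,rmA)", "free(left)", "robot_in(rmA)"]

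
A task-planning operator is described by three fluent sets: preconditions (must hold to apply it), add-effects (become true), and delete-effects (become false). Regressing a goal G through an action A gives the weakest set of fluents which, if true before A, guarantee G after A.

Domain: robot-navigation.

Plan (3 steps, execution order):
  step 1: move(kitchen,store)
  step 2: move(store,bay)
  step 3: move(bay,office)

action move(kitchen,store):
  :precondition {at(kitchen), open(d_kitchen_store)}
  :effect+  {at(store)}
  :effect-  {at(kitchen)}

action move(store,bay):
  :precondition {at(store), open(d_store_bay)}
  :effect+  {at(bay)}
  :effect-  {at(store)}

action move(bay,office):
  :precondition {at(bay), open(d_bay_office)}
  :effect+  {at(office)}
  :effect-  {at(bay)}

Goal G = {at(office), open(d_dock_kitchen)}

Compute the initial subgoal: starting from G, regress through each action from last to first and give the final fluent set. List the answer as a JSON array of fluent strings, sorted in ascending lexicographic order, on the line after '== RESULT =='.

Work backward from the goal:
  through step 3 (move(bay,office)): drop {at(office)}, keep {open(d_dock_kitchen)}, require {at(bay), open(d_bay_office)}
    → {at(bay), open(d_bay_office), open(d_dock_kitchen)}
  through step 2 (move(store,bay)): drop {at(bay)}, keep {open(d_bay_office), open(d_dock_kitchen)}, require {at(store), open(d_store_bay)}
    → {at(store), open(d_bay_office), open(d_dock_kitchen), open(d_store_bay)}
  through step 1 (move(kitchen,store)): drop {at(store)}, keep {open(d_bay_office), open(d_dock_kitchen), open(d_store_bay)}, require {at(kitchen), open(d_kitchen_store)}
    → {at(kitchen), open(d_bay_office), open(d_dock_kitchen), open(d_kitchen_store), open(d_store_bay)}

== RESULT ==
["at(kitchen)", "open(d_bay_office)", "open(d_dock_kitchen)", "open(d_kitchen_store)", "open(d_store_bay)"]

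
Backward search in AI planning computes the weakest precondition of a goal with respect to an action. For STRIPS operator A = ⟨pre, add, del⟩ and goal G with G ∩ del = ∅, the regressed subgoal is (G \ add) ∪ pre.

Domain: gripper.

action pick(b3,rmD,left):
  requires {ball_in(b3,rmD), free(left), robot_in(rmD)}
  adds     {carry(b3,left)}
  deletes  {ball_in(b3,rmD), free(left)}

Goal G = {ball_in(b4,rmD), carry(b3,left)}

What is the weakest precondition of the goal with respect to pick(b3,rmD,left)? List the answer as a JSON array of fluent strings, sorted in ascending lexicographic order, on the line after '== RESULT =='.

Regress:
  G ∩ del = {}  (empty — regression defined)
  G \ add = {ball_in(b4,rmD), carry(b3,left)} \ {carry(b3,left)} = {ball_in(b4,rmD)}
  ∪ pre   = {ball_in(b4,rmD)} ∪ {ball_in(b3,rmD), free(left), robot_in(rmD)}
          = {ball_in(b3,rmD), ball_in(b4,rmD), free(left), robot_in(rmD)}

== RESULT ==
["ball_in(b3,rmD)", "ball_in(b4,rmD)", "free(left)", "robot_in(rmD)"]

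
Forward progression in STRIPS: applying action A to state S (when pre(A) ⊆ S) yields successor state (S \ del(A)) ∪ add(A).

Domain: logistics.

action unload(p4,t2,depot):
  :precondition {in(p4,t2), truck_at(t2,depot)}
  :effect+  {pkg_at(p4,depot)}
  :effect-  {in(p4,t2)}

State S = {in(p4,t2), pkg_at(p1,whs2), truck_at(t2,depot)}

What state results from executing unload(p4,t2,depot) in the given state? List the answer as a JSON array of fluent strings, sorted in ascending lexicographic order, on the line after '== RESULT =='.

Compute (S \ del) ∪ add:
  pre ⊆ S: {in(p4,t2), truck_at(t2,depot)} ⊆ S  — applicable
  S \ del = {pkg_at(p1,whs2), truck_at(t2,depot)}
  ∪ add   = {pkg_at(p1,whs2), pkg_at(p4,depot), truck_at(t2,depot)}

== RESULT ==
["pkg_at(p1,whs2)", "pkg_at(p4,depot)", "truck_at(t2,depot)"]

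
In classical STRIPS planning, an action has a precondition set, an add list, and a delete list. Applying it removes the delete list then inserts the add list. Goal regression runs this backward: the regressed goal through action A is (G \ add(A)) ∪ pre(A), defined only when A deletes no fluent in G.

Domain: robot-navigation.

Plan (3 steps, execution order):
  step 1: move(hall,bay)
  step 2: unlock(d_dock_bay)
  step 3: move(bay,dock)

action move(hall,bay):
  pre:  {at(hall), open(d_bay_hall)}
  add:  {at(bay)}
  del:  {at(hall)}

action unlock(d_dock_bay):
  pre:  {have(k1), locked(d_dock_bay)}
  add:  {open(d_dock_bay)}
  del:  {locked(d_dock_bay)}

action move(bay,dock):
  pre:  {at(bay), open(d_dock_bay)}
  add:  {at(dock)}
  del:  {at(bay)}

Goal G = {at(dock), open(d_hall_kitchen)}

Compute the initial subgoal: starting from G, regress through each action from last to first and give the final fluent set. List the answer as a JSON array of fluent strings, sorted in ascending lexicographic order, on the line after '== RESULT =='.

Regress step by step:
  through step 3 (move(bay,dock)): drop {at(dock)}, keep {open(d_hall_kitchen)}, require {at(bay), open(d_dock_bay)}
    → {at(bay), open(d_dock_bay), open(d_hall_kitchen)}
  through step 2 (unlock(d_dock_bay)): drop {open(d_dock_bay)}, keep {at(bay), open(d_hall_kitchen)}, require {have(k1), locked(d_dock_bay)}
    → {at(bay), have(k1), locked(d_dock_bay), open(d_hall_kitchen)}
  through step 1 (move(hall,bay)): drop {at(bay)}, keep {have(k1), locked(d_dock_bay), open(d_hall_kitchen)}, require {at(hall), open(d_bay_hall)}
    → {at(hall), have(k1), locked(d_dock_bay), open(d_bay_hall), open(d_hall_kitchen)}

== RESULT ==
["at(hall)", "have(k1)", "locked(d_dock_bay)", "open(d_bay_hall)", "open(d_hall_kitchen)"]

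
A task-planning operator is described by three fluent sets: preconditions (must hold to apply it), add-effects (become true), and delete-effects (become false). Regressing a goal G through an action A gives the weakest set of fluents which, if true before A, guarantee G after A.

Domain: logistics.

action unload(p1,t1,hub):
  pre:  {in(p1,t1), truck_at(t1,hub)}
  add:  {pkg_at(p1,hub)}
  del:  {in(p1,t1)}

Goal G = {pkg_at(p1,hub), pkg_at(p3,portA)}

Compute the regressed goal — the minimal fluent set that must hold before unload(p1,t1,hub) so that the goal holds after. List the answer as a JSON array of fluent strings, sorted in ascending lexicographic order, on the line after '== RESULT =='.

Regress:
  G ∩ del = {}  (empty — regression defined)
  G \ add = {pkg_at(p1,hub), pkg_at(p3,portA)} \ {pkg_at(p1,hub)} = {pkg_at(p3,portA)}
  ∪ pre   = {pkg_at(p3,portA)} ∪ {in(p1,t1), truck_at(t1,hub)}
          = {in(p1,t1), pkg_at(p3,portA), truck_at(t1,hub)}

== RESULT ==
["in(p1,t1)", "pkg_at(p3,portA)", "truck_at(t1,hub)"]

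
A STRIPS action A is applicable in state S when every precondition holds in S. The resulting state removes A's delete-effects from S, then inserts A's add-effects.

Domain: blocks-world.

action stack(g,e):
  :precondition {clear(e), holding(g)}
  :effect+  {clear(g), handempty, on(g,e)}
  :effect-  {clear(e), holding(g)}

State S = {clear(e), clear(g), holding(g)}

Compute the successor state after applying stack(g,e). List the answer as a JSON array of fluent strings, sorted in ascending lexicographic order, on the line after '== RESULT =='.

Progress:
  pre ⊆ S: {clear(e), holding(g)} ⊆ S  — applicable
  S \ del = {clear(g)}
  ∪ add   = {clear(g), handempty, on(g,e)}

== RESULT ==
["clear(g)", "handempty", "on(g,e)"]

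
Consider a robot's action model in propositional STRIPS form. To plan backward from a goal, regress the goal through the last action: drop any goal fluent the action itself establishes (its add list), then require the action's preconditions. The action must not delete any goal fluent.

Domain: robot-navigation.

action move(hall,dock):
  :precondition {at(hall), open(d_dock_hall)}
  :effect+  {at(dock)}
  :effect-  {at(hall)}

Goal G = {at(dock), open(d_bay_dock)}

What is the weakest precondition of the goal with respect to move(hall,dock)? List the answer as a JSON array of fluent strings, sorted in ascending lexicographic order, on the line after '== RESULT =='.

Compute (G \ add) ∪ pre:
  G ∩ del = {}  (empty — regression defined)
  G \ add = {at(dock), open(d_bay_dock)} \ {at(dock)} = {open(d_bay_dock)}
  ∪ pre   = {open(d_bay_dock)} ∪ {at(hall), open(d_dock_hall)}
          = {at(hall), open(d_bay_dock), open(d_dock_hall)}

== RESULT ==
["at(hall)", "open(d_bay_dock)", "open(d_dock_hall)"]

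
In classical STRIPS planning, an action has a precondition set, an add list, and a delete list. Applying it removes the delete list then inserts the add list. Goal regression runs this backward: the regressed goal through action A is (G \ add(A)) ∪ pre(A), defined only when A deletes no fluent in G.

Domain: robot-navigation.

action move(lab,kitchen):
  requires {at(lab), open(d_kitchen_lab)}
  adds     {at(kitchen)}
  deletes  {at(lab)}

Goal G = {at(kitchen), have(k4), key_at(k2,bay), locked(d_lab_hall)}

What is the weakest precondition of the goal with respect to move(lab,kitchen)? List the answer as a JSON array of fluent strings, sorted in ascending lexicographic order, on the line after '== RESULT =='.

Compute (G \ add) ∪ pre:
  G ∩ del = {}  (empty — regression defined)
  G \ add = {at(kitchen), have(k4), key_at(k2,bay), locked(d_lab_hall)} \ {at(kitchen)} = {have(k4), key_at(k2,bay), locked(d_lab_hall)}
  ∪ pre   = {have(k4), key_at(k2,bay), locked(d_lab_hall)} ∪ {at(lab), open(d_kitchen_lab)}
          = {at(lab), have(k4), key_at(k2,bay), locked(d_lab_hall), open(d_kitchen_lab)}

== RESULT ==
["at(lab)", "have(k4)", "key_at(k2,bay)", "locked(d_lab_hall)", "open(d_kitchen_lab)"]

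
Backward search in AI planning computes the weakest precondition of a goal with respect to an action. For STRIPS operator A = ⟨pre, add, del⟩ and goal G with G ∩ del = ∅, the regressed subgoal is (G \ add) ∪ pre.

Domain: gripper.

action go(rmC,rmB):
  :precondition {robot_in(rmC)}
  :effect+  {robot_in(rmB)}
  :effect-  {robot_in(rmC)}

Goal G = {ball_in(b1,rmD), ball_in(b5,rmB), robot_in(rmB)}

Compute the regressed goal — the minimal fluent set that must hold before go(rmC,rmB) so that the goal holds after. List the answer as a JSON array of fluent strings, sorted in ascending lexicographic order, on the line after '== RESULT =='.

Compute (G \ add) ∪ pre:
  G ∩ del = {}  (empty — regression defined)
  G \ add = {ball_in(b1,rmD), ball_in(b5,rmB), robot_in(rmB)} \ {robot_in(rmB)} = {ball_in(b1,rmD), ball_in(b5,rmB)}
  ∪ pre   = {ball_in(b1,rmD), ball_in(b5,rmB)} ∪ {robot_in(rmC)}
          = {ball_in(b1,rmD), ball_in(b5,rmB), robot_in(rmC)}

== RESULT ==
["ball_in(b1,rmD)", "ball_in(b5,rmB)", "robot_in(rmC)"]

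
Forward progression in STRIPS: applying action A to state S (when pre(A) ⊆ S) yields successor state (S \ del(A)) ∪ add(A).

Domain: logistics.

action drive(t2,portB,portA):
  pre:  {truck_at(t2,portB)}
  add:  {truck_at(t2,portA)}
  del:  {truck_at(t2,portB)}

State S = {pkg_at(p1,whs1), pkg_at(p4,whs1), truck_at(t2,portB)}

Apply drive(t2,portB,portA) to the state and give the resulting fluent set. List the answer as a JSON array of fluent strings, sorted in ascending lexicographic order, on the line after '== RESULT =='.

Progress:
  pre ⊆ S: {truck_at(t2,portB)} ⊆ S  — applicable
  S \ del = {pkg_at(p1,whs1), pkg_at(p4,whs1)}
  ∪ add   = {pkg_at(p1,whs1), pkg_at(p4,whs1), truck_at(t2,portA)}

== RESULT ==
["pkg_at(p1,whs1)", "pkg_at(p4,whs1)", "truck_at(t2,portA)"]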